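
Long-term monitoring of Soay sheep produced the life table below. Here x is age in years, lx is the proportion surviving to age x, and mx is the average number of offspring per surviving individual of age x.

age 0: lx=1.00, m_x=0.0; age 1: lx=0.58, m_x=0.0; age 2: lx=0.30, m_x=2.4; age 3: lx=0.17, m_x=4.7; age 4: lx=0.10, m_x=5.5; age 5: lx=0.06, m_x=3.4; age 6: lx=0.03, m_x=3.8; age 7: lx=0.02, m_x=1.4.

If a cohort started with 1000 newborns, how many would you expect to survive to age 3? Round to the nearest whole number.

170

Expected survivors = N0 · l_3 = 1000 × 0.17 = 170 → 170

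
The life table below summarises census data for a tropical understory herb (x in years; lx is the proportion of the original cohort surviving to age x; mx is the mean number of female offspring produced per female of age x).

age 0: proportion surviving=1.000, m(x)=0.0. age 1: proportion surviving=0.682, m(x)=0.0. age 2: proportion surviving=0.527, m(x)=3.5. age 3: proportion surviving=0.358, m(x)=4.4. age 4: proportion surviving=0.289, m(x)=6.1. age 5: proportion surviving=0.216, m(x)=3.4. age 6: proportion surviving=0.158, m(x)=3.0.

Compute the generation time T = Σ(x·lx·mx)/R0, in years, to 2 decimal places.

3.44

lx·mx: 0, 0, 1.8445, 1.5752, 1.7629, 0.7344, 0.474 → R0 = 6.391
x·lx·mx: 0, 0, 3.689, 4.7256, 7.0516, 3.672, 2.844 → Σ = 21.9822
T = 21.9822 / 6.391 = 3.439556… → 3.44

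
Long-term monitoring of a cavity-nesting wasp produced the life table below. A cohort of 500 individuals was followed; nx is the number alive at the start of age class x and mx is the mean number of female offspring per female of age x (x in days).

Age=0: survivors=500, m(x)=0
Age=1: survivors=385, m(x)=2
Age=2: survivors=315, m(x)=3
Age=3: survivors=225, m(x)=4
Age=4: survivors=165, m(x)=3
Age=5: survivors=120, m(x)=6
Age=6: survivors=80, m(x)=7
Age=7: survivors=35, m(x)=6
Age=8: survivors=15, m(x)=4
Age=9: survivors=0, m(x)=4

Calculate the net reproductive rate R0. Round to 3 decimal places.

9.320

lx = nx/n0 = nx/500: 1, 0.77, 0.63, 0.45, 0.33, 0.24, 0.16, 0.07, 0.03, 0
lx·mx by age: 0, 1.54, 1.89, 1.8, 0.99, 1.44, 1.12, 0.42, 0.12, 0
R0 = Σ lx·mx = 9.32 → 9.320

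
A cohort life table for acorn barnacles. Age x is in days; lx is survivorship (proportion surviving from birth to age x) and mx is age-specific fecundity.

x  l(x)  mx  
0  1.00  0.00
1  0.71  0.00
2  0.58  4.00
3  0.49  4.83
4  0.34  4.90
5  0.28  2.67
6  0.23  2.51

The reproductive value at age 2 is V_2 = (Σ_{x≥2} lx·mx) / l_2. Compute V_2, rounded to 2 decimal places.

lx·mx for x ≥ 2: 2.32, 2.3667, 1.666, 0.7476, 0.5773 → sum = 7.6776
V_2 = 7.6776 / l_2 = 7.6776 / 0.58 = 13.237241… → 13.24

13.24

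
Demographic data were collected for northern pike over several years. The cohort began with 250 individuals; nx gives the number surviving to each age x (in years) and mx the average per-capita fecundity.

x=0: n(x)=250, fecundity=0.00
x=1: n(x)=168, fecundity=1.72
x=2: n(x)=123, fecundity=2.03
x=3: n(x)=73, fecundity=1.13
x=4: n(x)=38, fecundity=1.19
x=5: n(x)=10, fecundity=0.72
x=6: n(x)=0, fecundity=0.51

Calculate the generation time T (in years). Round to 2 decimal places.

lx = nx/n0 = nx/250: 1, 0.672, 0.492, 0.292, 0.152, 0.04, 0
lx·mx: 0, 1.15584, 0.99876, 0.32996, 0.18088, 0.0288, 0 → R0 = 2.69424
x·lx·mx: 0, 1.15584, 1.99752, 0.98988, 0.72352, 0.144, 0 → Σ = 5.01076
T = 5.01076 / 2.69424 = 1.859805… → 1.86

1.86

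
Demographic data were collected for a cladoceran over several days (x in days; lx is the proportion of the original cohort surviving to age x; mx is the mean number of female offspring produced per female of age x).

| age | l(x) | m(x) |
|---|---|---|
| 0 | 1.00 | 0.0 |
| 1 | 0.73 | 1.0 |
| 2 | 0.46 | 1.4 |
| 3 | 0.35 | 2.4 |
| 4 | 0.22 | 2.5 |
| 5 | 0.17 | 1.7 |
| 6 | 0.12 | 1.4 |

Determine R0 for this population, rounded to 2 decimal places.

lx·mx by age: 0, 0.73, 0.644, 0.84, 0.55, 0.289, 0.168
R0 = Σ lx·mx = 3.221 → 3.22

3.22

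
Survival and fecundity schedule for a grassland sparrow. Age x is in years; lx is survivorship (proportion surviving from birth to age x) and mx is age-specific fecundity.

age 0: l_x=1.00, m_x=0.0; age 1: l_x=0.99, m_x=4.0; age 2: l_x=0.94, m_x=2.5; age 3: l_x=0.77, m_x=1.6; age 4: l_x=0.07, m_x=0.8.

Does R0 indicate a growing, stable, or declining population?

growing

R0 = Σ lx·mx = 0 + 3.96 + 2.35 + 1.232 + 0.056 = 7.598
R0 > 1, so the population is growing.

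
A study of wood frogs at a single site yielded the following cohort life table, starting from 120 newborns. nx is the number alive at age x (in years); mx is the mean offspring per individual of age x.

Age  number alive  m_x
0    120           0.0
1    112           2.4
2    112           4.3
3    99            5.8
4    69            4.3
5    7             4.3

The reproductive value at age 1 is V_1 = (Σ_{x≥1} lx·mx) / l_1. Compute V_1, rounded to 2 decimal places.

14.74

lx = nx/n0 = nx/120: 1, 0.93333…, 0.93333…, 0.825, 0.575, 0.05833…
lx·mx for x ≥ 1: 2.24…, 4.013333…, 4.785, 2.4725, 0.250833… → sum = 13.761667…
V_1 = 13.761667… / l_1 = 13.761667… / 0.933333… = 14.744643… → 14.74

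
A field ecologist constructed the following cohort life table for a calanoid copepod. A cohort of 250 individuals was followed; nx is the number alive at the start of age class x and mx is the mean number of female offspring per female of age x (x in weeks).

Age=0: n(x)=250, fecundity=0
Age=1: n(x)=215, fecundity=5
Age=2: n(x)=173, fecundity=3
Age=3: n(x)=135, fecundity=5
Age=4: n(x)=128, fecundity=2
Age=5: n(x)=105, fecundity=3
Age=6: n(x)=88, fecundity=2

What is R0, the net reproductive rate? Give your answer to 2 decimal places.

12.06

lx = nx/n0 = nx/250: 1, 0.86, 0.692, 0.54, 0.512, 0.42, 0.352
lx·mx by age: 0, 4.3, 2.076, 2.7, 1.024, 1.26, 0.704
R0 = Σ lx·mx = 12.064 → 12.06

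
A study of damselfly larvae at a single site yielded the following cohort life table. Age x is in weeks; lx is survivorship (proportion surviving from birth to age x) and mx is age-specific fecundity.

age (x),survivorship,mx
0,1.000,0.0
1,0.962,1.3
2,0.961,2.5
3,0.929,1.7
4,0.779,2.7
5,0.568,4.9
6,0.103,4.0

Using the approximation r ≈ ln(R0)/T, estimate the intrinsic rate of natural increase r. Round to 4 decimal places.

0.6965

R0 = Σ lx·mx = 0 + 1.2506 + 2.4025 + 1.5793 + 2.1033 + 2.7832 + 0.412 = 10.5309
Σ x·lx·mx = 35.5947; T = 35.5947/10.5309 = 3.38002…
r ≈ ln(R0)/T = ln(10.5309)/3.38002… = 0.696537… → 0.6965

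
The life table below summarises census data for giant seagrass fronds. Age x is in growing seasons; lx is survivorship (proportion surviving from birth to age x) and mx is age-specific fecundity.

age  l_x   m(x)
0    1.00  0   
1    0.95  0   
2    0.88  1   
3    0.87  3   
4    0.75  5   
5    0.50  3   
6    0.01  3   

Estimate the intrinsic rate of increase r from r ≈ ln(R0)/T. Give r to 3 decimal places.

0.590

R0 = Σ lx·mx = 0 + 0 + 0.88 + 2.61 + 3.75 + 1.5 + 0.03 = 8.77
Σ x·lx·mx = 32.27; T = 32.27/8.77 = 3.67959…
r ≈ ln(R0)/T = ln(8.77)/3.67959… = 0.5901… → 0.590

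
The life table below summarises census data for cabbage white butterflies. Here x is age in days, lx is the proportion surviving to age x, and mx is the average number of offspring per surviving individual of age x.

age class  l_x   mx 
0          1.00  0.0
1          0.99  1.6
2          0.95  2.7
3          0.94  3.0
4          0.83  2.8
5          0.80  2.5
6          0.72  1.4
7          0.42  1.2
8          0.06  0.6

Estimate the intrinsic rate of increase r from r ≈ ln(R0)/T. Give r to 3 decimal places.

R0 = Σ lx·mx = 0 + 1.584 + 2.565 + 2.82 + 2.324 + 2 + 1.008 + 0.504 + 0.036 = 12.841
Σ x·lx·mx = 44.334; T = 44.334/12.841 = 3.45253…
r ≈ ln(R0)/T = ln(12.841)/3.45253… = 0.73935… → 0.739

0.739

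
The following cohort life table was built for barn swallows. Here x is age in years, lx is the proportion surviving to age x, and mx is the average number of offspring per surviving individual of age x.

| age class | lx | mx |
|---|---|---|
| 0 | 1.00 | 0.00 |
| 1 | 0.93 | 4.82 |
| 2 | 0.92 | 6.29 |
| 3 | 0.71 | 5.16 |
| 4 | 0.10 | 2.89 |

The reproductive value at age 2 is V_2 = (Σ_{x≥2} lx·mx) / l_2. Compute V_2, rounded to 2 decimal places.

lx·mx for x ≥ 2: 5.7868, 3.6636, 0.289 → sum = 9.7394
V_2 = 9.7394 / l_2 = 9.7394 / 0.92 = 10.586304… → 10.59

10.59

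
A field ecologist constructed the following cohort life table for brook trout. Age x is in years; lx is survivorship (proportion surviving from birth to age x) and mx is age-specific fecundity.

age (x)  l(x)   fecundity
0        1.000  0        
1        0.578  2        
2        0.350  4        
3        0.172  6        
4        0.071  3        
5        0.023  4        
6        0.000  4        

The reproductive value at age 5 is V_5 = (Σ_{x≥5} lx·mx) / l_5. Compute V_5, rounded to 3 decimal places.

lx·mx for x ≥ 5: 0.092, 0 → sum = 0.092
V_5 = 0.092 / l_5 = 0.092 / 0.023 = 4 → 4.000

4.000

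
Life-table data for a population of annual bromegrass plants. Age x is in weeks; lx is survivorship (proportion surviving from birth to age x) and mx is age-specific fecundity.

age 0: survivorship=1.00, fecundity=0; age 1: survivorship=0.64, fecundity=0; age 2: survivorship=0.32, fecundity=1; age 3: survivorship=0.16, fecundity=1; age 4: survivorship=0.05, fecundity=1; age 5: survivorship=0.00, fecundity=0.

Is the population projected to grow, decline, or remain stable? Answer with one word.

R0 = Σ lx·mx = 0 + 0 + 0.32 + 0.16 + 0.05 + 0 = 0.53
R0 < 1, so the population is declining.

declining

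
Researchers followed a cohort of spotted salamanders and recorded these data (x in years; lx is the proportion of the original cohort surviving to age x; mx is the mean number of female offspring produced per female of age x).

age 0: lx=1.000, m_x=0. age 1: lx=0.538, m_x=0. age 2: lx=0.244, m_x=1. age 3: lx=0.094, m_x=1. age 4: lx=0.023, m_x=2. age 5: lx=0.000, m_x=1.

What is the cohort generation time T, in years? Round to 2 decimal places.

2.48

lx·mx: 0, 0, 0.244, 0.094, 0.046, 0 → R0 = 0.384
x·lx·mx: 0, 0, 0.488, 0.282, 0.184, 0 → Σ = 0.954
T = 0.954 / 0.384 = 2.484375 → 2.48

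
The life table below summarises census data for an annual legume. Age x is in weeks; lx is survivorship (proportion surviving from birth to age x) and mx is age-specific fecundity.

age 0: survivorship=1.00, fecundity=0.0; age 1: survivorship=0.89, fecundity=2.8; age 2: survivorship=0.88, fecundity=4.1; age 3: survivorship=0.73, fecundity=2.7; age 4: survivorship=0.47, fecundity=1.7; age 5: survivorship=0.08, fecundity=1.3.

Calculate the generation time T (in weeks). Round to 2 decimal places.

2.15

lx·mx: 0, 2.492, 3.608, 1.971, 0.799, 0.104 → R0 = 8.974
x·lx·mx: 0, 2.492, 7.216, 5.913, 3.196, 0.52 → Σ = 19.337
T = 19.337 / 8.974 = 2.15478… → 2.15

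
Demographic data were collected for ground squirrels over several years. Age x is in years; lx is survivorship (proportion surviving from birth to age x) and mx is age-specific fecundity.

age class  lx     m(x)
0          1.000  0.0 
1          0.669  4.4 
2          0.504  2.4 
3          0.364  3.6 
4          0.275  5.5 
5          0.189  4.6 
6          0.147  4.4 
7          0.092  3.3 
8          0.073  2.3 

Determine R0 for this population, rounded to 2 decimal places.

8.96

lx·mx by age: 0, 2.9436, 1.2096, 1.3104, 1.5125, 0.8694, 0.6468, 0.3036, 0.1679
R0 = Σ lx·mx = 8.9638 → 8.96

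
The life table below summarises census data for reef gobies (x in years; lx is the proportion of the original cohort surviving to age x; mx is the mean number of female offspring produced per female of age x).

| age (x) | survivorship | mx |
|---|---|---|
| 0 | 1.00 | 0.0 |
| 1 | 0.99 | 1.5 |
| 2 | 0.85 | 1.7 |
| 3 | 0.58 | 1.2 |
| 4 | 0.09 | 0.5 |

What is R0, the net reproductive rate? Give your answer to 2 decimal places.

3.67

lx·mx by age: 0, 1.485, 1.445, 0.696, 0.045
R0 = Σ lx·mx = 3.671 → 3.67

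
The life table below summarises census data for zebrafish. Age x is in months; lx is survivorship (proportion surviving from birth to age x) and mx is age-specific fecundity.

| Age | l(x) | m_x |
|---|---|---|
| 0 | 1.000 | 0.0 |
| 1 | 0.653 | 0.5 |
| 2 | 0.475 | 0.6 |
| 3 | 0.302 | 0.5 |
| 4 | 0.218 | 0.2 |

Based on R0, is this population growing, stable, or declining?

R0 = Σ lx·mx = 0 + 0.3265 + 0.285 + 0.151 + 0.0436 = 0.8061
R0 < 1, so the population is declining.

declining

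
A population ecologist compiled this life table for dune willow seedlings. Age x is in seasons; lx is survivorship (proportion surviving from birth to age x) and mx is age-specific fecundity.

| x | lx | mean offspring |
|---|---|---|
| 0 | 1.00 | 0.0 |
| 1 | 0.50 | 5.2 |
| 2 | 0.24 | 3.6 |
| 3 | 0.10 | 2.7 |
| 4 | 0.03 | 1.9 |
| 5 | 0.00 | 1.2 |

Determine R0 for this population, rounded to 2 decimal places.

3.79

lx·mx by age: 0, 2.6, 0.864, 0.27, 0.057, 0
R0 = Σ lx·mx = 3.791 → 3.79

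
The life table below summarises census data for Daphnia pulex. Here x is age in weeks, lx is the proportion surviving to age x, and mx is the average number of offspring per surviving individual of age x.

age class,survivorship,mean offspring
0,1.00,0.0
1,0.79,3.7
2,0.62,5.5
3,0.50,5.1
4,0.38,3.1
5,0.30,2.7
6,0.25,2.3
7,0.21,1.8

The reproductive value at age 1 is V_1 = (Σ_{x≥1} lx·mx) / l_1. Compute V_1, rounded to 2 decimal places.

lx·mx for x ≥ 1: 2.923, 3.41, 2.55, 1.178, 0.81, 0.575, 0.378 → sum = 11.824
V_1 = 11.824 / l_1 = 11.824 / 0.79 = 14.967089… → 14.97

14.97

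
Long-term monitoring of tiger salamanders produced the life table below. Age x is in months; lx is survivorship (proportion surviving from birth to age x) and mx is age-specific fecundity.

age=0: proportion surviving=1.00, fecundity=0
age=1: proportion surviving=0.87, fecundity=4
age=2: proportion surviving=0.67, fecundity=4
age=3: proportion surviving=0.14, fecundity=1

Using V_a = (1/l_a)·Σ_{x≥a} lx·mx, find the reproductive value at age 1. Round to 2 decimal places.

7.24

lx·mx for x ≥ 1: 3.48, 2.68, 0.14 → sum = 6.3
V_1 = 6.3 / l_1 = 6.3 / 0.87 = 7.241379… → 7.24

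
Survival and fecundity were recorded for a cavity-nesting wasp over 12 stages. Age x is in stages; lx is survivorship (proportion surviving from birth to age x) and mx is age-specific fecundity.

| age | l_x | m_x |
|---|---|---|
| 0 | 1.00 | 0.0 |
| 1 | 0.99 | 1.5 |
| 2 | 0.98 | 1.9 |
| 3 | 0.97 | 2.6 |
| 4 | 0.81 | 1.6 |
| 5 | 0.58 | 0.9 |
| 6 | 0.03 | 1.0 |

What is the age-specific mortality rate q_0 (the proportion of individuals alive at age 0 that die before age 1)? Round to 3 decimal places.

0.010

q_0 = (l_0 − l_1) / l_0 = (1 − 0.99) / 1
     = 0.01 / 1 = 0.01 → 0.010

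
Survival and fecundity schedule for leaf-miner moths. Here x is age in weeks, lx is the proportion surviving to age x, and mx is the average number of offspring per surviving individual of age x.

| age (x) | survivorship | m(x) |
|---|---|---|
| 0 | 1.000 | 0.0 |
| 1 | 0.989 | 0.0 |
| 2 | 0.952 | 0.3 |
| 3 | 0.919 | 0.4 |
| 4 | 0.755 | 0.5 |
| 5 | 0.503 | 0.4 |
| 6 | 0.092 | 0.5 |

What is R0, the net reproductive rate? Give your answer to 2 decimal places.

1.28

lx·mx by age: 0, 0, 0.2856, 0.3676, 0.3775, 0.2012, 0.046
R0 = Σ lx·mx = 1.2779 → 1.28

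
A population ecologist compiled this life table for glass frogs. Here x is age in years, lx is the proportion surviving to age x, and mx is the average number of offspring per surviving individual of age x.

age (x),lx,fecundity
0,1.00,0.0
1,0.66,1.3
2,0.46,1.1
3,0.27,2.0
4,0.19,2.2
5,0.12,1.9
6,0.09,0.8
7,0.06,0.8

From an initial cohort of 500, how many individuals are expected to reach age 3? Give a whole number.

135

Expected survivors = N0 · l_3 = 500 × 0.27 = 135 → 135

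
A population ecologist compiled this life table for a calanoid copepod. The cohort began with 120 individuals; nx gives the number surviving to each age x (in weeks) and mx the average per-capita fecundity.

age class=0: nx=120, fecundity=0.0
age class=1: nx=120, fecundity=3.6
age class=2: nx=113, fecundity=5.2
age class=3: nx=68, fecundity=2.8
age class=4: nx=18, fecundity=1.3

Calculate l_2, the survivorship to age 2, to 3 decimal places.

l_2 = n_2/n_0 = 113/120 = 0.941667… → 0.942

0.942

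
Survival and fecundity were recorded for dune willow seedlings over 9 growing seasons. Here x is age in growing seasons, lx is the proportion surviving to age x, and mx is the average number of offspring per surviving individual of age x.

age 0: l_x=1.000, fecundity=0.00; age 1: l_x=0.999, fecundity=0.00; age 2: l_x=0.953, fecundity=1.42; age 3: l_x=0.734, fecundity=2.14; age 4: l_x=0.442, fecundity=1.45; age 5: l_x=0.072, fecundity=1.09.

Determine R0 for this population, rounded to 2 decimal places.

lx·mx by age: 0, 0, 1.35326, 1.57076, 0.6409, 0.07848
R0 = Σ lx·mx = 3.6434 → 3.64

3.64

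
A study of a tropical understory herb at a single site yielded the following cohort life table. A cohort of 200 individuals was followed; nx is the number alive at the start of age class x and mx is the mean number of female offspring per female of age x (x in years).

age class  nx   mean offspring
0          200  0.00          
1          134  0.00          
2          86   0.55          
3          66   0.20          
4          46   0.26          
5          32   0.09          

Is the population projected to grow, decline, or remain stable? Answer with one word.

lx = nx/n0 = nx/200: 1, 0.67, 0.43, 0.33, 0.23, 0.16
R0 = Σ lx·mx = 0 + 0 + 0.2365 + 0.066 + 0.0598 + 0.0144 = 0.3767
R0 < 1, so the population is declining.

declining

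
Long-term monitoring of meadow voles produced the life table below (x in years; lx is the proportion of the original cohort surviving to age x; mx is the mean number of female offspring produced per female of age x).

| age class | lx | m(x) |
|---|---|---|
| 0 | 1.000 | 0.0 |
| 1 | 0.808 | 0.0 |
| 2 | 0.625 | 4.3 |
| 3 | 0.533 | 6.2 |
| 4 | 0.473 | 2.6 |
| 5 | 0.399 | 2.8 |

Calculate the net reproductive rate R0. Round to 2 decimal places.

lx·mx by age: 0, 0, 2.6875, 3.3046, 1.2298, 1.1172
R0 = Σ lx·mx = 8.3391 → 8.34

8.34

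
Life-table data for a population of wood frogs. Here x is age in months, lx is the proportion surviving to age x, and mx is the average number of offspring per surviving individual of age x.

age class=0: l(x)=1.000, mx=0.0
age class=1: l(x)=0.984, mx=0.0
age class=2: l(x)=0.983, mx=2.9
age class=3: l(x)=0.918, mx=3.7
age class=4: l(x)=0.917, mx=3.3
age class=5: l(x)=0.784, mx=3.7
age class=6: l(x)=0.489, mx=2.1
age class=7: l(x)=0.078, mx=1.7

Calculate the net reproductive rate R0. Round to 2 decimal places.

13.33

lx·mx by age: 0, 0, 2.8507, 3.3966, 3.0261, 2.9008, 1.0269, 0.1326
R0 = Σ lx·mx = 13.3337 → 13.33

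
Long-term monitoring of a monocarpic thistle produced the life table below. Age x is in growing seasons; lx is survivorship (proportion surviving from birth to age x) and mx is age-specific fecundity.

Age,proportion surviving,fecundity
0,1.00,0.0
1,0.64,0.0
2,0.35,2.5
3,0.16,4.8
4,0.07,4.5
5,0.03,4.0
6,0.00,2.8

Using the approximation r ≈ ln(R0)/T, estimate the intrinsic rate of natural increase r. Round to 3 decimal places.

0.257

R0 = Σ lx·mx = 0 + 0 + 0.875 + 0.768 + 0.315 + 0.12 + 0 = 2.078
Σ x·lx·mx = 5.914; T = 5.914/2.078 = 2.84601…
r ≈ ln(R0)/T = ln(2.078)/2.84601… = 0.25699… → 0.257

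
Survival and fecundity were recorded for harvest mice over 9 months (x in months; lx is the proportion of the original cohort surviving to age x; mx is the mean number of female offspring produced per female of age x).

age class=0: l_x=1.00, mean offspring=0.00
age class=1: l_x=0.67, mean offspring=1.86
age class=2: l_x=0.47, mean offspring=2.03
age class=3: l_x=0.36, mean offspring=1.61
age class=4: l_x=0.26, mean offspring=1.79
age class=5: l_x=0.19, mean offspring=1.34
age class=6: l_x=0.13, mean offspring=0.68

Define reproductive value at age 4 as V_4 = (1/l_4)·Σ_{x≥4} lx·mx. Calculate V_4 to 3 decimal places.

3.109

lx·mx for x ≥ 4: 0.4654, 0.2546, 0.0884 → sum = 0.8084
V_4 = 0.8084 / l_4 = 0.8084 / 0.26 = 3.109231… → 3.109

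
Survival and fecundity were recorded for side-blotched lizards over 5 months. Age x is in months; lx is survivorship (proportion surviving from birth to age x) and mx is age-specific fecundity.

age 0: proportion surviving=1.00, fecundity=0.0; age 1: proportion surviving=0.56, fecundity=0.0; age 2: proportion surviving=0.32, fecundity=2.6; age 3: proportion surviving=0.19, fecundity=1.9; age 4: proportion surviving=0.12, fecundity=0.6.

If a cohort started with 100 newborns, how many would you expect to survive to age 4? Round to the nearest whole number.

12

Expected survivors = N0 · l_4 = 100 × 0.12 = 12 → 12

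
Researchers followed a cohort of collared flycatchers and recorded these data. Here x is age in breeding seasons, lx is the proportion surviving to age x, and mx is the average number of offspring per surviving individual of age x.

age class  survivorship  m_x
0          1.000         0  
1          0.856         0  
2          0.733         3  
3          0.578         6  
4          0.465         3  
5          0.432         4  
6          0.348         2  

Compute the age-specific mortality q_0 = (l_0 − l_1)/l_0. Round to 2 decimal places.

0.14

q_0 = (l_0 − l_1) / l_0 = (1 − 0.856) / 1
     = 0.144 / 1 = 0.144 → 0.14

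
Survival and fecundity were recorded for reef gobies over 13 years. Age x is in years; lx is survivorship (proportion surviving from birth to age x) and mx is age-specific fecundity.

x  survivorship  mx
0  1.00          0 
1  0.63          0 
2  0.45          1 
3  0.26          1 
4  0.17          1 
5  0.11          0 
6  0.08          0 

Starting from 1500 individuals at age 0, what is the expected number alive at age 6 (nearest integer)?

Expected survivors = N0 · l_6 = 1500 × 0.08 = 120 → 120

120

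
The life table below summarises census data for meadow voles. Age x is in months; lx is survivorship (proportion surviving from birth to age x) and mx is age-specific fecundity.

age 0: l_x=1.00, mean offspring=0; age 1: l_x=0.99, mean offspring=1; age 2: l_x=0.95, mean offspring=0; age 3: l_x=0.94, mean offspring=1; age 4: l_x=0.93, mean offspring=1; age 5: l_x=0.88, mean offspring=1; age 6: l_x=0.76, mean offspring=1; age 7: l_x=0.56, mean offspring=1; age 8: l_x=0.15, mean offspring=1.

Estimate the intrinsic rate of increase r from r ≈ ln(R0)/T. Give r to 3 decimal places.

R0 = Σ lx·mx = 0 + 0.99 + 0 + 0.94 + 0.93 + 0.88 + 0.76 + 0.56 + 0.15 = 5.21
Σ x·lx·mx = 21.61; T = 21.61/5.21 = 4.14779…
r ≈ ln(R0)/T = ln(5.21)/4.14779… = 0.39794… → 0.398

0.398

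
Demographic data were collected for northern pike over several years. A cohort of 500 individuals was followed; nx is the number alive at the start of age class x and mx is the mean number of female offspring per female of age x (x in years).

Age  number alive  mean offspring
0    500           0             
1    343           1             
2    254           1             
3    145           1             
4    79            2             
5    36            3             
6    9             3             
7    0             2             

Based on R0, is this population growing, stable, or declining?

lx = nx/n0 = nx/500: 1, 0.686, 0.508, 0.29, 0.158, 0.072, 0.018, 0
R0 = Σ lx·mx = 0 + 0.686 + 0.508 + 0.29 + 0.316 + 0.216 + 0.054 + 0 = 2.07
R0 > 1, so the population is growing.

growing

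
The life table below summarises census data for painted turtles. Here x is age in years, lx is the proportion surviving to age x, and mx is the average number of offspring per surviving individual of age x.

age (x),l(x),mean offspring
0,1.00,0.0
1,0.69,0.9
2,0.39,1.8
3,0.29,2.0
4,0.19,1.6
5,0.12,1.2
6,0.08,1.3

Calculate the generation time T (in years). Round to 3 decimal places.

lx·mx: 0, 0.621, 0.702, 0.58, 0.304, 0.144, 0.104 → R0 = 2.455
x·lx·mx: 0, 0.621, 1.404, 1.74, 1.216, 0.72, 0.624 → Σ = 6.325
T = 6.325 / 2.455 = 2.576375… → 2.576

2.576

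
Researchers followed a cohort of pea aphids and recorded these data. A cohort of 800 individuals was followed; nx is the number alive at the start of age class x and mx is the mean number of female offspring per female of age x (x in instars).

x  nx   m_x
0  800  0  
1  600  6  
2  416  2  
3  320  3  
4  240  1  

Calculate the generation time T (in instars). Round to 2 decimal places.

1.62

lx = nx/n0 = nx/800: 1, 0.75, 0.52, 0.4, 0.3
lx·mx: 0, 4.5, 1.04, 1.2, 0.3 → R0 = 7.04
x·lx·mx: 0, 4.5, 2.08, 3.6, 1.2 → Σ = 11.38
T = 11.38 / 7.04 = 1.616477… → 1.62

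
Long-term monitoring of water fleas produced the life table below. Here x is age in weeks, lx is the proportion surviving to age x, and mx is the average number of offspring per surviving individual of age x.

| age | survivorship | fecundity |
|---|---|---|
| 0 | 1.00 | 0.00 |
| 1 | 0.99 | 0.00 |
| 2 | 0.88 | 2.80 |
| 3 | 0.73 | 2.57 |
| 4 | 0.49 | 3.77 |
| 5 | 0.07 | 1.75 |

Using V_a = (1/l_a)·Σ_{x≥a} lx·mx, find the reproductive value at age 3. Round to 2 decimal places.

lx·mx for x ≥ 3: 1.8761, 1.8473, 0.1225 → sum = 3.8459
V_3 = 3.8459 / l_3 = 3.8459 / 0.73 = 5.268356… → 5.27

5.27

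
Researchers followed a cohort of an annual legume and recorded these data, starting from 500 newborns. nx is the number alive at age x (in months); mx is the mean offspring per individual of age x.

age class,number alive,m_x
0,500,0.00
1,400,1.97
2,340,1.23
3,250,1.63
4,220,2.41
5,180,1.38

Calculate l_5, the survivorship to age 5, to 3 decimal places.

0.360

l_5 = n_5/n_0 = 180/500 = 0.36 → 0.360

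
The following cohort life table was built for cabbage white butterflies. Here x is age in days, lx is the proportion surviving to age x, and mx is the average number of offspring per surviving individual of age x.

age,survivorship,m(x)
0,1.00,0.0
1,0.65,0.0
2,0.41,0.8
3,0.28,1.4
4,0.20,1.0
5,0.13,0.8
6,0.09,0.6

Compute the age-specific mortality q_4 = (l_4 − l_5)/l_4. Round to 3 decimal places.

q_4 = (l_4 − l_5) / l_4 = (0.2 − 0.13) / 0.2
     = 0.07 / 0.2 = 0.35 → 0.350

0.350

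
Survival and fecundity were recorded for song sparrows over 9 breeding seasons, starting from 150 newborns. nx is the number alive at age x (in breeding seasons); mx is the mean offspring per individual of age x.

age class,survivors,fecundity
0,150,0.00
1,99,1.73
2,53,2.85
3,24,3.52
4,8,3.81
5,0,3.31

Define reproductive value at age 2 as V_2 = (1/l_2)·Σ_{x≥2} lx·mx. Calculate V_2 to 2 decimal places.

5.02

lx = nx/n0 = nx/150: 1, 0.66, 0.35333…, 0.16, 0.05333…, 0
lx·mx for x ≥ 2: 1.007…, 0.5632, 0.2032…, 0 → sum = 1.7734…
V_2 = 1.7734… / l_2 = 1.7734… / 0.353333… = 5.019057… → 5.02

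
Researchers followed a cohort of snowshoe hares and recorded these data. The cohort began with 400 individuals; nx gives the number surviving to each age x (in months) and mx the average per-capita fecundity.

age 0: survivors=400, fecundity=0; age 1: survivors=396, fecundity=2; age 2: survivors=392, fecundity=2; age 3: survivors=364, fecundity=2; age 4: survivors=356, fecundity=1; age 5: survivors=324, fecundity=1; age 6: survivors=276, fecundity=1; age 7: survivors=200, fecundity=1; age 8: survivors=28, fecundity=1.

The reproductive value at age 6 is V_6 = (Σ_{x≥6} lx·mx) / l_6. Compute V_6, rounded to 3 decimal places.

lx = nx/n0 = nx/400: 1, 0.99, 0.98, 0.91, 0.89, 0.81, 0.69, 0.5, 0.07
lx·mx for x ≥ 6: 0.69, 0.5, 0.07 → sum = 1.26
V_6 = 1.26 / l_6 = 1.26 / 0.69 = 1.826087… → 1.826

1.826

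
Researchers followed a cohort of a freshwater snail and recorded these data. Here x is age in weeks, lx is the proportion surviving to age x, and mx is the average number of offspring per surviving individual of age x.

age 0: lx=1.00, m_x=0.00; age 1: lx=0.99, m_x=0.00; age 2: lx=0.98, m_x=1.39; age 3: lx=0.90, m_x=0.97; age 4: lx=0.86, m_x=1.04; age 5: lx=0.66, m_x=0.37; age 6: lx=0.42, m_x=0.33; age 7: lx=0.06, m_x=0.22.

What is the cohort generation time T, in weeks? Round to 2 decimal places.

lx·mx: 0, 0, 1.3622, 0.873, 0.8944, 0.2442, 0.1386, 0.0132 → R0 = 3.5256
x·lx·mx: 0, 0, 2.7244, 2.619, 3.5776, 1.221, 0.8316, 0.0924 → Σ = 11.066
T = 11.066 / 3.5256 = 3.138757… → 3.14

3.14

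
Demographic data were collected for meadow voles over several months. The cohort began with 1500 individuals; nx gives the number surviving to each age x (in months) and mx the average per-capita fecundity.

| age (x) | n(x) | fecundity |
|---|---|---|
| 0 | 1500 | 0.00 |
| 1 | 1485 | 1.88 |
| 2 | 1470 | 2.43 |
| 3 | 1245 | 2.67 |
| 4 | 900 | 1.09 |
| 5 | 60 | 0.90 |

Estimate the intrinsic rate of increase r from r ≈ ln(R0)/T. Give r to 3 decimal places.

0.875

lx = nx/n0 = nx/1500: 1, 0.99, 0.98, 0.83, 0.6, 0.04
R0 = Σ lx·mx = 0 + 1.8612 + 2.3814 + 2.2161 + 0.654 + 0.036 = 7.1487
Σ x·lx·mx = 16.0683; T = 16.0683/7.1487 = 2.24772…
r ≈ ln(R0)/T = ln(7.1487)/2.24772… = 0.87508… → 0.875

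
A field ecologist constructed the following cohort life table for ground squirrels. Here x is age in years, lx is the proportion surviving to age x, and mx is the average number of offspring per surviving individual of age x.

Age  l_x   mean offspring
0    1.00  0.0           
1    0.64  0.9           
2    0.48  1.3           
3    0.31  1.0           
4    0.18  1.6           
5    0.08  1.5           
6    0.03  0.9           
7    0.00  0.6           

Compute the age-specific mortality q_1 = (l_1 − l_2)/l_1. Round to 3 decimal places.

q_1 = (l_1 − l_2) / l_1 = (0.64 − 0.48) / 0.64
     = 0.16 / 0.64 = 0.25 → 0.250

0.250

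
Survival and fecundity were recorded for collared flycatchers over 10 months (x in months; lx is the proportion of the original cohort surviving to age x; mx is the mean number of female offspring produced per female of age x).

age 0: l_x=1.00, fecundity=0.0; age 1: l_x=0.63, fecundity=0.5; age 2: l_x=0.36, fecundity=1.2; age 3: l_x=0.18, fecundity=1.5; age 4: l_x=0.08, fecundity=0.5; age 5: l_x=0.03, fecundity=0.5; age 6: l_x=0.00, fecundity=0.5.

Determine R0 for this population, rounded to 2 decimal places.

lx·mx by age: 0, 0.315, 0.432, 0.27, 0.04, 0.015, 0
R0 = Σ lx·mx = 1.072 → 1.07

1.07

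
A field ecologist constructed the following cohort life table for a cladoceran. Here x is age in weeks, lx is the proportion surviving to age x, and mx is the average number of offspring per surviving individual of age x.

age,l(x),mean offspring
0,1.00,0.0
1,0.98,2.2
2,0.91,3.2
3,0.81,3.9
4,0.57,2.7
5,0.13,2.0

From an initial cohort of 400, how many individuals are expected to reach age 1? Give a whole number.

392

Expected survivors = N0 · l_1 = 400 × 0.98 = 392 → 392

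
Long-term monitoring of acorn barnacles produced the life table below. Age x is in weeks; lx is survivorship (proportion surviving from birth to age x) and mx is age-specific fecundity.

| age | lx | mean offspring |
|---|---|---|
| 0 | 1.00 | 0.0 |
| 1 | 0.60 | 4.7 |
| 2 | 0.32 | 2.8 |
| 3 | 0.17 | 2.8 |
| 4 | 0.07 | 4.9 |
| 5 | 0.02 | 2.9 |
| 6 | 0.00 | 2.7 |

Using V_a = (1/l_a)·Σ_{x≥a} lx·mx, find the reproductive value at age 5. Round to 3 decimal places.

2.900

lx·mx for x ≥ 5: 0.058, 0 → sum = 0.058
V_5 = 0.058 / l_5 = 0.058 / 0.02 = 2.9 → 2.900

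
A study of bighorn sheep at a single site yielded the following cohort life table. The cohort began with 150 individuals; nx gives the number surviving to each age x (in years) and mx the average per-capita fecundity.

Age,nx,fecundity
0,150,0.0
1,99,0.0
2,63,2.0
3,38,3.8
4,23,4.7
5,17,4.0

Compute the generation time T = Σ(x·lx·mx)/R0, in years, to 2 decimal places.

3.26

lx = nx/n0 = nx/150: 1, 0.66, 0.42, 0.25333…, 0.15333…, 0.11333…
lx·mx: 0, 0, 0.84, 0.962667…, 0.720667…, 0.453333… → R0 = 2.976667…
x·lx·mx: 0, 0, 1.68, 2.888…, 2.882667…, 2.266667… → Σ = 9.717333…
T = 9.717333… / 2.976667… = 3.264502… → 3.26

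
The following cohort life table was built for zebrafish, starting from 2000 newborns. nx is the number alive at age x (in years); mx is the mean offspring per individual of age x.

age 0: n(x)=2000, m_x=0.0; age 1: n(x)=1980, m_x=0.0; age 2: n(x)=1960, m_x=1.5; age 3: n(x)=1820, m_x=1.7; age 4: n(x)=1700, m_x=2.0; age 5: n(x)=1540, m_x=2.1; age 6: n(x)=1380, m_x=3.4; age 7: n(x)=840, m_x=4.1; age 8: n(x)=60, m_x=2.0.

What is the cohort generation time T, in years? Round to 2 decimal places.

4.69

lx = nx/n0 = nx/2000: 1, 0.99, 0.98, 0.91, 0.85, 0.77, 0.69, 0.42, 0.03
lx·mx: 0, 0, 1.47, 1.547, 1.7, 1.617, 2.346, 1.722, 0.06 → R0 = 10.462
x·lx·mx: 0, 0, 2.94, 4.641, 6.8, 8.085, 14.076, 12.054, 0.48 → Σ = 49.076
T = 49.076 / 10.462 = 4.690881… → 4.69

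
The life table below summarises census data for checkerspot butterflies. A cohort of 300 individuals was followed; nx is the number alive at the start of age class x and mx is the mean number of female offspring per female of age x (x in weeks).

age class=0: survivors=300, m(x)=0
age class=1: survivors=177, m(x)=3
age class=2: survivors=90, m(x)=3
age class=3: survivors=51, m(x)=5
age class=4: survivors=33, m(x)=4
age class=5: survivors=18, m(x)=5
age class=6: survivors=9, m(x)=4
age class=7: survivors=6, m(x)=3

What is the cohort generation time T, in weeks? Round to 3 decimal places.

2.369

lx = nx/n0 = nx/300: 1, 0.59, 0.3, 0.17, 0.11, 0.06, 0.03, 0.02
lx·mx: 0, 1.77, 0.9, 0.85, 0.44, 0.3, 0.12, 0.06 → R0 = 4.44
x·lx·mx: 0, 1.77, 1.8, 2.55, 1.76, 1.5, 0.72, 0.42 → Σ = 10.52
T = 10.52 / 4.44 = 2.369369… → 2.369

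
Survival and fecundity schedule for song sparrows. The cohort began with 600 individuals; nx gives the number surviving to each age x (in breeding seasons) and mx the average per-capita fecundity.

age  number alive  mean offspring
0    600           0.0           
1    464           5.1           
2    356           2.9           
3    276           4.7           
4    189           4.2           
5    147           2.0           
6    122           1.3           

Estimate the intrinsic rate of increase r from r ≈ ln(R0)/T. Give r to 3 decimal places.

lx = nx/n0 = nx/600: 1, 0.77333…, 0.59333…, 0.46, 0.315, 0.245, 0.20333…
R0 = Σ lx·mx = 0 + 3.944… + 1.72067… + 2.162 + 1.323 + 0.49 + 0.26433… = 9.904…
Σ x·lx·mx = 23.199333…; T = 23.199333…/9.904… = 2.34242…
r ≈ ln(R0)/T = ln(9.904…)/2.34242… = 0.97888… → 0.979

0.979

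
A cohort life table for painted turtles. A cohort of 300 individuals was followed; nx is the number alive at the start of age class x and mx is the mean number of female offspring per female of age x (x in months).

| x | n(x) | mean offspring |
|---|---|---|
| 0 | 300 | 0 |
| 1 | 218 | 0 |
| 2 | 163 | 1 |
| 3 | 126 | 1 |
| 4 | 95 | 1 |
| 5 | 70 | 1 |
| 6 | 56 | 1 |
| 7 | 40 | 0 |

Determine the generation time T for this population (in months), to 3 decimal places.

3.471

lx = nx/n0 = nx/300: 1, 0.72667…, 0.54333…, 0.42, 0.31667…, 0.23333…, 0.18667…, 0.13333…
lx·mx: 0, 0, 0.543333…, 0.42, 0.316667…, 0.233333…, 0.186667…, 0 → R0 = 1.7…
x·lx·mx: 0, 0, 1.086667…, 1.26, 1.266667…, 1.166667…, 1.12…, 0 → Σ = 5.9…
T = 5.9… / 1.7… = 3.470588… → 3.471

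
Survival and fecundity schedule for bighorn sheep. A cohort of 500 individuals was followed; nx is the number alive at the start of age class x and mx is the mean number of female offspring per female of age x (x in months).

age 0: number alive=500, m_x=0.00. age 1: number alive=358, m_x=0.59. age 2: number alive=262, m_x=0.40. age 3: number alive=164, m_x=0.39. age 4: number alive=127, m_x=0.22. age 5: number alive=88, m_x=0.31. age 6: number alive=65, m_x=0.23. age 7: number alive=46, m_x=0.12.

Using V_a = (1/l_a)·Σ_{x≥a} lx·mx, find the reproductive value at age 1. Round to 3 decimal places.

1.273

lx = nx/n0 = nx/500: 1, 0.716, 0.524, 0.328, 0.254, 0.176, 0.13, 0.092
lx·mx for x ≥ 1: 0.42244, 0.2096, 0.12792, 0.05588, 0.05456, 0.0299, 0.01104 → sum = 0.91134
V_1 = 0.91134 / l_1 = 0.91134 / 0.716 = 1.272821… → 1.273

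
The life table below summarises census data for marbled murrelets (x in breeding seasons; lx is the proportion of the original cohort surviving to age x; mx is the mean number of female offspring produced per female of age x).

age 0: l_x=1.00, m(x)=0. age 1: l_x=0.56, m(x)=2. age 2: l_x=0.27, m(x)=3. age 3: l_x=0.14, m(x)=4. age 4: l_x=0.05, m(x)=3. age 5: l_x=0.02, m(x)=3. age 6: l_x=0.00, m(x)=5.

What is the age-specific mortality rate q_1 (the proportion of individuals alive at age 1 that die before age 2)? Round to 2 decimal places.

0.52

q_1 = (l_1 − l_2) / l_1 = (0.56 − 0.27) / 0.56
     = 0.29 / 0.56 = 0.517857… → 0.52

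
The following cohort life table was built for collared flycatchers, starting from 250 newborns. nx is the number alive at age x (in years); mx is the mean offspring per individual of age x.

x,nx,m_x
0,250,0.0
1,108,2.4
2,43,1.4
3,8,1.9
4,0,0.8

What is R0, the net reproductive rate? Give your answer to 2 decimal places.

lx = nx/n0 = nx/250: 1, 0.432, 0.172, 0.032, 0
lx·mx by age: 0, 1.0368, 0.2408, 0.0608, 0
R0 = Σ lx·mx = 1.3384 → 1.34

1.34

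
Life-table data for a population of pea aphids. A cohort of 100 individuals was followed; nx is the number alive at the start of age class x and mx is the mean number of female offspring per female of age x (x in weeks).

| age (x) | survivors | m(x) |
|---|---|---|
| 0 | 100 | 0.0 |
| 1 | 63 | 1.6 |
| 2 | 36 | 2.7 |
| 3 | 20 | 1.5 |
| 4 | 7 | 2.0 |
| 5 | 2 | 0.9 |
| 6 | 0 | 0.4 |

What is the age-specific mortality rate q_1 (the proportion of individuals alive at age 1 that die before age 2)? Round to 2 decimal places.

lx = nx/n0 = nx/100: 1, 0.63, 0.36, 0.2, 0.07, 0.02, 0
q_1 = (l_1 − l_2) / l_1 = (0.63 − 0.36) / 0.63
     = 0.27 / 0.63 = 0.428571… → 0.43

0.43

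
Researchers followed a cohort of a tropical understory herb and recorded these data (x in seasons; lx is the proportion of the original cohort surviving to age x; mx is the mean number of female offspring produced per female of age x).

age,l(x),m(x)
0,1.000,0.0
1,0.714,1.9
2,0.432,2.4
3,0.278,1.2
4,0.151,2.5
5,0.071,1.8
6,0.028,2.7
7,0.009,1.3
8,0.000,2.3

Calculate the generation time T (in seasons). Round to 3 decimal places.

2.143

lx·mx: 0, 1.3566, 1.0368, 0.3336, 0.3775, 0.1278, 0.0756, 0.0117, 0 → R0 = 3.3196
x·lx·mx: 0, 1.3566, 2.0736, 1.0008, 1.51, 0.639, 0.4536, 0.0819, 0 → Σ = 7.1155
T = 7.1155 / 3.3196 = 2.143481… → 2.143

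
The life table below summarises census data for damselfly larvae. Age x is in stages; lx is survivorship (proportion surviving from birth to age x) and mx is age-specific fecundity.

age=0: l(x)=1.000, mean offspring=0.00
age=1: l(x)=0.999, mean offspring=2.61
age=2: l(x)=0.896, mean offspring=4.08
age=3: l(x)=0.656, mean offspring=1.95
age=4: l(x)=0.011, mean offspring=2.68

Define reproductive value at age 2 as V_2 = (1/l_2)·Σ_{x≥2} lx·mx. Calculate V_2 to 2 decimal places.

5.54

lx·mx for x ≥ 2: 3.65568, 1.2792, 0.02948 → sum = 4.96436
V_2 = 4.96436 / l_2 = 4.96436 / 0.896 = 5.54058… → 5.54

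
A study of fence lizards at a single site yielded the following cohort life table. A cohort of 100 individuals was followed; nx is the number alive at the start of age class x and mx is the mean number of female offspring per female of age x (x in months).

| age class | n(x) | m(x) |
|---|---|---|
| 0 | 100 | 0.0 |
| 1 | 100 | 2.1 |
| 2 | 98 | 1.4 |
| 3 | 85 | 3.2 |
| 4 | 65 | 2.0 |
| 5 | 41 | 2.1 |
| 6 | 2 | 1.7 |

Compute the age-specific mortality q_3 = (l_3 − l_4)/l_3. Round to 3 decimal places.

0.235

lx = nx/n0 = nx/100: 1, 1, 0.98, 0.85, 0.65, 0.41, 0.02
q_3 = (l_3 − l_4) / l_3 = (0.85 − 0.65) / 0.85
     = 0.2 / 0.85 = 0.235294… → 0.235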